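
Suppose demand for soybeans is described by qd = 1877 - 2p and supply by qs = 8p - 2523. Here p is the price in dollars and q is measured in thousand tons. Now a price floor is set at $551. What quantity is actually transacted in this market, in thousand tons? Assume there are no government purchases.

Without the control the market clears where 1877 - 2p = 8p - 2523, i.e. p* = 440 and q* = 997.
The floor of 551 is above the equilibrium price 440, so it binds.
At p = 551: qd = 1877 - 2·551 = 775 and qs = 8·551 - 2523 = 1885.
The quantity actually transacted is the short side, demand: 775.

775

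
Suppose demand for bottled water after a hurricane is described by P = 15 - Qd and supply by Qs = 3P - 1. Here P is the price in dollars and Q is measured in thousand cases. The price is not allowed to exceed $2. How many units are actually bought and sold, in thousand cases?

Rearranging demand gives Qd = 15 - P. In a free market, 15 - P = 3P - 1 gives the equilibrium P* = 4, Q* = 11.
Since 2 < 4, the ceiling is binding.
At P = 2: Qd = 15 - 2 = 13 and Qs = 3·2 - 1 = 5.
The quantity actually transacted is the short side, supply: 5.

5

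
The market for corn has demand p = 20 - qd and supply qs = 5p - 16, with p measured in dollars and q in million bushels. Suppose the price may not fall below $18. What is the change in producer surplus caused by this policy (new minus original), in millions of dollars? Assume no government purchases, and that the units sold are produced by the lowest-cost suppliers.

9.6

Rearranging demand gives qd = 20 - p. Setting quantity demanded equal to quantity supplied, 20 - p = 5p - 16, gives p* = 6 and q* = 14.
Because the floor (18) lies above the market-clearing price, it is binding.
At p = 18: qd = 20 - 18 = 2 and qs = 5·18 - 16 = 74.
Producer surplus without the control is ½ · (6 - 3.2) · 14 = 19.6.
With the floor, 2 units are sold at 18. The supply price at q = 2 is 3.6, so PS = ½ · [(18 - 3.2) + (18 - 3.6)] · 2 = 29.2.
Change in producer surplus = 29.2 - 19.6 = 9.6.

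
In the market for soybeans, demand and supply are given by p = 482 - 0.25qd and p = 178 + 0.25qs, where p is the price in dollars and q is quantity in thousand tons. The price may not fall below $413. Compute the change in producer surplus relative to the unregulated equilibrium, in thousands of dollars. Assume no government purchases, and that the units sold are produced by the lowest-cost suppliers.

Rearranging demand gives qd = 1928 - 4p; rearranging supply gives qs = 4p - 712. Equilibrium: 1928 - 4p = 4p - 712, so 2640 = 8p and p* = 330, q* = 608.
Since 413 > 330, the floor is binding.
At p = 413: qd = 1928 - 4·413 = 276 and qs = 4·413 - 712 = 940.
Producer surplus without the control is ½ · (330 - 178) · 608 = 46208.
With the floor, 276 units are sold at 413. The supply price at q = 276 is 247, so PS = ½ · [(413 - 178) + (413 - 247)] · 276 = 55338.
Change in producer surplus = 55338 - 46208 = 9130.

9130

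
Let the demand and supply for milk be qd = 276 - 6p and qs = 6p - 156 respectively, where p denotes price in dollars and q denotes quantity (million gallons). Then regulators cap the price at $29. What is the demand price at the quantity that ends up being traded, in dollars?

43

Without the control the market clears where 276 - 6p = 6p - 156, i.e. p* = 36 and q* = 60.
Since 29 < 36, the ceiling is binding.
At p = 29: qd = 276 - 6·29 = 102 and qs = 6·29 - 156 = 18.
Only 18 units reach the market. On the demand curve, the marginal buyer's willingness to pay at q = 18 is (276 - 18)/6 = 43.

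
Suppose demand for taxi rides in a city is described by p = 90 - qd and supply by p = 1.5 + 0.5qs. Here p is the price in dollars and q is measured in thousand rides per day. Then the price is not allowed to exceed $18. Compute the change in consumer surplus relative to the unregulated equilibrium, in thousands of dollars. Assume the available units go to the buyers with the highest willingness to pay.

Rearranging demand gives qd = 90 - p; rearranging supply gives qs = 2p - 3. Setting quantity demanded equal to quantity supplied, 90 - p = 2p - 3, gives p* = 31 and q* = 59.
Since 18 < 31, the ceiling is binding.
At p = 18: qd = 90 - 18 = 72 and qs = 2·18 - 3 = 33.
Consumer surplus without the control is ½ · (90 - 31) · 59 = 1740.5.
With the ceiling, 33 units are sold at 18 (assume they go to the highest-value buyers). The demand price at q = 33 is 57, so CS = ½ · [(90 - 18) + (57 - 18)] · 33 = 1831.5.
Change in consumer surplus = 1831.5 - 1740.5 = 91.

91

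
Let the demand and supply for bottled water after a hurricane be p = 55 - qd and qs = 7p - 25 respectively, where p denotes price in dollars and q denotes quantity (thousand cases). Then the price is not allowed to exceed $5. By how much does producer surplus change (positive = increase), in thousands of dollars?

-137.5

Rearranging demand gives qd = 55 - p. Equilibrium: 55 - p = 7p - 25, so 80 = 8p and p* = 10, q* = 45.
The ceiling of 5 is below the equilibrium price 10, so it binds.
At p = 5: qd = 55 - 5 = 50 and qs = 7·5 - 25 = 10.
Producer surplus without the control is ½ · (10 - 25/7) · 45 = 2025/14.
With the ceiling, producers sell 10 units at 5, so PS = ½ · (5 - 25/7) · 10 = 50/7.
Change in producer surplus = 50/7 - 2025/14 = -137.5.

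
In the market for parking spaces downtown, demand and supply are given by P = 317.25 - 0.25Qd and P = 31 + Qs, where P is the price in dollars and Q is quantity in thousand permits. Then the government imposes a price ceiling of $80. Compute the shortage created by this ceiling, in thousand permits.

900

Rearranging demand gives Qd = 1269 - 4P; rearranging supply gives Qs = P - 31. Setting quantity demanded equal to quantity supplied, 1269 - 4P = P - 31, gives P* = 260 and Q* = 229.
Since 80 < 260, the ceiling is binding.
At P = 80: Qd = 1269 - 4·80 = 949 and Qs = 80 - 31 = 49.
Shortage = Qd - Qs = 949 - 49 = 900.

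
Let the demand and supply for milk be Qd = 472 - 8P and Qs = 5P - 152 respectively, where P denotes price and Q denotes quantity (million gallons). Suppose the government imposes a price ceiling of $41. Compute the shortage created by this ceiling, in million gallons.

91

In a free market, 472 - 8P = 5P - 152 gives the equilibrium P* = 48, Q* = 88.
Since 41 < 48, the ceiling is binding.
At P = 41: Qd = 472 - 8·41 = 144 and Qs = 5·41 - 152 = 53.
Shortage = Qd - Qs = 144 - 53 = 91.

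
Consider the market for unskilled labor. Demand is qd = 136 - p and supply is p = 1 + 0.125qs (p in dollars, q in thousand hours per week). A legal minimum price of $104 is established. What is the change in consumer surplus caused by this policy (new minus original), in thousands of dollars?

-6688

Rearranging supply gives qs = 8p - 8. Setting quantity demanded equal to quantity supplied, 136 - p = 8p - 8, gives p* = 16 and q* = 120.
Since 104 > 16, the floor is binding.
At p = 104: qd = 136 - 104 = 32 and qs = 8·104 - 8 = 824.
Consumer surplus without the control is ½ · (136 - 16) · 120 = 7200.
With the floor, consumers buy 32 units at 104, so CS = ½ · (136 - 104) · 32 = 512.
Change in consumer surplus = 512 - 7200 = -6688.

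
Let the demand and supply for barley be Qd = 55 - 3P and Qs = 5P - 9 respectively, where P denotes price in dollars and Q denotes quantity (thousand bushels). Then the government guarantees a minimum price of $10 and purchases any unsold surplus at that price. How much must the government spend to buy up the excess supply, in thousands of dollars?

Equilibrium: 55 - 3P = 5P - 9, so 64 = 8P and P* = 8, Q* = 31.
Since 10 > 8, the floor is binding.
At P = 10: Qd = 55 - 3·10 = 25 and Qs = 5·10 - 9 = 41.
Surplus = Qs - Qd = 16.
Government expenditure = surplus × support price = 16 × 10 = 160.

160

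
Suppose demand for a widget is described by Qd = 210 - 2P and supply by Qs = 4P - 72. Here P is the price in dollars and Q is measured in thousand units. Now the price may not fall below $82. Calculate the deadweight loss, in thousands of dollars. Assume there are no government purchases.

1837.5

Without the control the market clears where 210 - 2P = 4P - 72, i.e. P* = 47 and Q* = 116.
Because the floor (82) lies above the market-clearing price, it is binding.
At P = 82: Qd = 210 - 2·82 = 46 and Qs = 4·82 - 72 = 256.
Quantity traded falls to 46. At Q = 46 the demand price is (210 - 46)/2 = 82 and the supply price is (72 + 46)/4 = 29.5.
Deadweight loss = ½ · (82 - 29.5) · (116 - 46) = ½ · 52.5 · 70 = 1837.5.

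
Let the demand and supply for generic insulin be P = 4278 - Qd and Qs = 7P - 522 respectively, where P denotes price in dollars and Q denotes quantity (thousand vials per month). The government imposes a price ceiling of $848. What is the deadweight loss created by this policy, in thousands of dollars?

Rearranging demand gives Qd = 4278 - P. Setting quantity demanded equal to quantity supplied, 4278 - P = 7P - 522, gives P* = 600 and Q* = 3678.
The ceiling of 848 is above the equilibrium price 600, so it is not binding; the market clears at P* = 600, Q* = 3678.
Since the control does not bind, no trades are prevented and deadweight loss is zero.

0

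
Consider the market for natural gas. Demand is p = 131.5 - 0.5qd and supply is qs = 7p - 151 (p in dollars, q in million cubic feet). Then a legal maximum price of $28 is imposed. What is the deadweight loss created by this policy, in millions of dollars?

Rearranging demand gives qd = 263 - 2p. In a free market, 263 - 2p = 7p - 151 gives the equilibrium p* = 46, q* = 171.
Because the ceiling (28) lies below the market-clearing price, it is binding.
At p = 28: qd = 263 - 2·28 = 207 and qs = 7·28 - 151 = 45.
Quantity traded falls to 45. At q = 45 the demand price is (263 - 45)/2 = 109 and the supply price is (151 + 45)/7 = 28.
Deadweight loss = ½ · (109 - 28) · (171 - 45) = ½ · 81 · 126 = 5103.

5103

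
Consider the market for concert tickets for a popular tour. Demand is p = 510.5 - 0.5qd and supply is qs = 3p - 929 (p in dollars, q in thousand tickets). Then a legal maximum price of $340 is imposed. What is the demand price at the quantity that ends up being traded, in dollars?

465

Rearranging demand gives qd = 1021 - 2p. Setting quantity demanded equal to quantity supplied, 1021 - 2p = 3p - 929, gives p* = 390 and q* = 241.
Because the ceiling (340) lies below the market-clearing price, it is binding.
At p = 340: qd = 1021 - 2·340 = 341 and qs = 3·340 - 929 = 91.
Only 91 units reach the market. On the demand curve, the marginal buyer's willingness to pay at q = 91 is (1021 - 91)/2 = 465.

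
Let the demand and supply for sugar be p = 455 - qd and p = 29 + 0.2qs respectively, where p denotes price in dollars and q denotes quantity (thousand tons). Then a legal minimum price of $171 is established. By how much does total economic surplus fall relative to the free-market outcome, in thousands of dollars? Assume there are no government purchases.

3024.6

Rearranging demand gives qd = 455 - p; rearranging supply gives qs = 5p - 145. Equilibrium: 455 - p = 5p - 145, so 600 = 6p and p* = 100, q* = 355.
Because the floor (171) lies above the market-clearing price, it is binding.
At p = 171: qd = 455 - 171 = 284 and qs = 5·171 - 145 = 710.
Quantity traded falls to 284. At q = 284 the demand price is 455 - 284 = 171 and the supply price is (145 + 284)/5 = 85.8.
Deadweight loss = ½ · (171 - 85.8) · (355 - 284) = ½ · 85.2 · 71 = 3024.6.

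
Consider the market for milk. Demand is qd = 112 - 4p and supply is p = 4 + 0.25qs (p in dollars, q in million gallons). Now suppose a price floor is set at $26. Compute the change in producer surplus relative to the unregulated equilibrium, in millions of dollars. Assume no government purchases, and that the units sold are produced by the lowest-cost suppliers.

Rearranging supply gives qs = 4p - 16. Equilibrium: 112 - 4p = 4p - 16, so 128 = 8p and p* = 16, q* = 48.
Because the floor (26) lies above the market-clearing price, it is binding.
At p = 26: qd = 112 - 4·26 = 8 and qs = 4·26 - 16 = 88.
Producer surplus without the control is ½ · (16 - 4) · 48 = 288.
With the floor, 8 units are sold at 26. The supply price at q = 8 is 6, so PS = ½ · [(26 - 4) + (26 - 6)] · 8 = 168.
Change in producer surplus = 168 - 288 = -120.

-120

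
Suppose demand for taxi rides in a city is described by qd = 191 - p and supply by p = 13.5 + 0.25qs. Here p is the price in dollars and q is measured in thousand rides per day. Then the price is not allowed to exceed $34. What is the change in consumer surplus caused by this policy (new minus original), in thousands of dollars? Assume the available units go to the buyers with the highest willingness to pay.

-570

Rearranging supply gives qs = 4p - 54. In a free market, 191 - p = 4p - 54 gives the equilibrium p* = 49, q* = 142.
Because the ceiling (34) lies below the market-clearing price, it is binding.
At p = 34: qd = 191 - 34 = 157 and qs = 4·34 - 54 = 82.
Consumer surplus without the control is ½ · (191 - 49) · 142 = 10082.
With the ceiling, 82 units are sold at 34 (assume they go to the highest-value buyers). The demand price at q = 82 is 109, so CS = ½ · [(191 - 34) + (109 - 34)] · 82 = 9512.
Change in consumer surplus = 9512 - 10082 = -570.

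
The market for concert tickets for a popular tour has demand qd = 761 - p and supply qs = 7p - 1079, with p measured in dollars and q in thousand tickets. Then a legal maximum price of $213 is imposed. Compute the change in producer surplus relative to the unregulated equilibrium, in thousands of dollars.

In a free market, 761 - p = 7p - 1079 gives the equilibrium p* = 230, q* = 531.
Since 213 < 230, the ceiling is binding.
At p = 213: qd = 761 - 213 = 548 and qs = 7·213 - 1079 = 412.
Producer surplus without the control is ½ · (230 - 1079/7) · 531 = 281961/14.
With the ceiling, producers sell 412 units at 213, so PS = ½ · (213 - 1079/7) · 412 = 84872/7.
Change in producer surplus = 84872/7 - 281961/14 = -8015.5.

-8015.5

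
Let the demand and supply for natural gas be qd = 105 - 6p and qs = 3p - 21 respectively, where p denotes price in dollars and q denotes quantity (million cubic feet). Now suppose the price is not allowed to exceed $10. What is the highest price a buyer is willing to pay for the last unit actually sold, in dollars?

In a free market, 105 - 6p = 3p - 21 gives the equilibrium p* = 14, q* = 21.
The ceiling of 10 is below the equilibrium price 14, so it binds.
At p = 10: qd = 105 - 6·10 = 45 and qs = 3·10 - 21 = 9.
Only 9 units reach the market. On the demand curve, the marginal buyer's willingness to pay at q = 9 is (105 - 9)/6 = 16.

16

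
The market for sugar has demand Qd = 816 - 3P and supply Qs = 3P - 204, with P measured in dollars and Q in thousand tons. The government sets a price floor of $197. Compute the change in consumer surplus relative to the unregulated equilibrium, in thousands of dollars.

Equilibrium: 816 - 3P = 3P - 204, so 1020 = 6P and P* = 170, Q* = 306.
Because the floor (197) lies above the market-clearing price, it is binding.
At P = 197: Qd = 816 - 3·197 = 225 and Qs = 3·197 - 204 = 387.
Consumer surplus without the control is ½ · (272 - 170) · 306 = 15606.
With the floor, consumers buy 225 units at 197, so CS = ½ · (272 - 197) · 225 = 8437.5.
Change in consumer surplus = 8437.5 - 15606 = -7168.5.

-7168.5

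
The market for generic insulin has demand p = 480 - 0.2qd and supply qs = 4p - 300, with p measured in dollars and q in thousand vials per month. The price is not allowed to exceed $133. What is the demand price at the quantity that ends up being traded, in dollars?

433.6

Rearranging demand gives qd = 2400 - 5p. Equilibrium: 2400 - 5p = 4p - 300, so 2700 = 9p and p* = 300, q* = 900.
Since 133 < 300, the ceiling is binding.
At p = 133: qd = 2400 - 5·133 = 1735 and qs = 4·133 - 300 = 232.
Only 232 units reach the market. On the demand curve, the marginal buyer's willingness to pay at q = 232 is (2400 - 232)/5 = 433.6.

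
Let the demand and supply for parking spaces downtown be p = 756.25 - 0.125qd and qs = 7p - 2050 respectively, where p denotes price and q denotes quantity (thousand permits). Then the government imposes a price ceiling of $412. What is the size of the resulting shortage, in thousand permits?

Rearranging demand gives qd = 6050 - 8p. Equilibrium: 6050 - 8p = 7p - 2050, so 8100 = 15p and p* = 540, q* = 1730.
Since 412 < 540, the ceiling is binding.
At p = 412: qd = 6050 - 8·412 = 2754 and qs = 7·412 - 2050 = 834.
Shortage = qd - qs = 2754 - 834 = 1920.

1920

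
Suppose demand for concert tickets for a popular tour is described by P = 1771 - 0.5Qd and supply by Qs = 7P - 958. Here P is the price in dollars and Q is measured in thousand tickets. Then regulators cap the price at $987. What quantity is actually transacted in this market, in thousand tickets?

2542

Rearranging demand gives Qd = 3542 - 2P. Equilibrium: 3542 - 2P = 7P - 958, so 4500 = 9P and P* = 500, Q* = 2542.
The ceiling of 987 is above the equilibrium price 500, so it is not binding; the market clears at P* = 500, Q* = 2542.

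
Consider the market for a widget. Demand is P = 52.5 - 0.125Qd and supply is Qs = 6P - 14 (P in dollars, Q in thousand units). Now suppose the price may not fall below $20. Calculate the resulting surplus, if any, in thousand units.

Rearranging demand gives Qd = 420 - 8P. Equilibrium: 420 - 8P = 6P - 14, so 434 = 14P and P* = 31, Q* = 172.
The floor of 20 is below the equilibrium price 31, so it is not binding; the market clears at P* = 31, Q* = 172.
Since the control does not bind, there is no surplus.

0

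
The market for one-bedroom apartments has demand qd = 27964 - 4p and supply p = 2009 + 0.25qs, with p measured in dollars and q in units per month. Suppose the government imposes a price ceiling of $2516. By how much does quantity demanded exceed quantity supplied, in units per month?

Rearranging supply gives qs = 4p - 8036. Equilibrium: 27964 - 4p = 4p - 8036, so 36000 = 8p and p* = 4500, q* = 9964.
The ceiling of 2516 is below the equilibrium price 4500, so it binds.
At p = 2516: qd = 27964 - 4·2516 = 17900 and qs = 4·2516 - 8036 = 2028.
Shortage = qd - qs = 17900 - 2028 = 15872.

15872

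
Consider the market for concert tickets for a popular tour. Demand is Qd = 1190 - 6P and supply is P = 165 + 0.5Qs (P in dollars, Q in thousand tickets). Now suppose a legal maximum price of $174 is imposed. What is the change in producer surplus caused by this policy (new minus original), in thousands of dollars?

-544

Rearranging supply gives Qs = 2P - 330. In a free market, 1190 - 6P = 2P - 330 gives the equilibrium P* = 190, Q* = 50.
Because the ceiling (174) lies below the market-clearing price, it is binding.
At P = 174: Qd = 1190 - 6·174 = 146 and Qs = 2·174 - 330 = 18.
Producer surplus without the control is ½ · (190 - 165) · 50 = 625.
With the ceiling, producers sell 18 units at 174, so PS = ½ · (174 - 165) · 18 = 81.
Change in producer surplus = 81 - 625 = -544.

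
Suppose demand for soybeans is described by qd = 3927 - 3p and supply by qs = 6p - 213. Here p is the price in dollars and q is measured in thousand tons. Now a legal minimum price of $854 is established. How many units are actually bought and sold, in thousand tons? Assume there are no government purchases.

Setting quantity demanded equal to quantity supplied, 3927 - 3p = 6p - 213, gives p* = 460 and q* = 2547.
Since 854 > 460, the floor is binding.
At p = 854: qd = 3927 - 3·854 = 1365 and qs = 6·854 - 213 = 4911.
The quantity actually transacted is the short side, demand: 1365.

1365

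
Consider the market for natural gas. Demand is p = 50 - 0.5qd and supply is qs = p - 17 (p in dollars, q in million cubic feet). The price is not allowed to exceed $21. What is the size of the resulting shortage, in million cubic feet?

Rearranging demand gives qd = 100 - 2p. Without the control the market clears where 100 - 2p = p - 17, i.e. p* = 39 and q* = 22.
The ceiling of 21 is below the equilibrium price 39, so it binds.
At p = 21: qd = 100 - 2·21 = 58 and qs = 21 - 17 = 4.
Shortage = qd - qs = 58 - 4 = 54.

54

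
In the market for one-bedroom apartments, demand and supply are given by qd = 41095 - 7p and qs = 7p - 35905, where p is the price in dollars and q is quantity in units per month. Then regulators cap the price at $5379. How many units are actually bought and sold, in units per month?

In a free market, 41095 - 7p = 7p - 35905 gives the equilibrium p* = 5500, q* = 2595.
The ceiling of 5379 is below the equilibrium price 5500, so it binds.
At p = 5379: qd = 41095 - 7·5379 = 3442 and qs = 7·5379 - 35905 = 1748.
The quantity actually transacted is the short side, supply: 1748.

1748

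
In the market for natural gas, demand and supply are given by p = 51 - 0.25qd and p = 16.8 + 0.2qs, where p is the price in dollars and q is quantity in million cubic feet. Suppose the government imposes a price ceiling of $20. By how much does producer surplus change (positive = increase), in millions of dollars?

Rearranging demand gives qd = 204 - 4p; rearranging supply gives qs = 5p - 84. Equilibrium: 204 - 4p = 5p - 84, so 288 = 9p and p* = 32, q* = 76.
The ceiling of 20 is below the equilibrium price 32, so it binds.
At p = 20: qd = 204 - 4·20 = 124 and qs = 5·20 - 84 = 16.
Producer surplus without the control is ½ · (32 - 16.8) · 76 = 577.6.
With the ceiling, producers sell 16 units at 20, so PS = ½ · (20 - 16.8) · 16 = 25.6.
Change in producer surplus = 25.6 - 577.6 = -552.

-552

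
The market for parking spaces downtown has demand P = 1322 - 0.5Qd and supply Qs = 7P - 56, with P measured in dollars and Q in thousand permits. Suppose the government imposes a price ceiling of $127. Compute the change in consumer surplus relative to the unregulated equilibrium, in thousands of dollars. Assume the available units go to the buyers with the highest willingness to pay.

Rearranging demand gives Qd = 2644 - 2P. Without the control the market clears where 2644 - 2P = 7P - 56, i.e. P* = 300 and Q* = 2044.
The ceiling of 127 is below the equilibrium price 300, so it binds.
At P = 127: Qd = 2644 - 2·127 = 2390 and Qs = 7·127 - 56 = 833.
Consumer surplus without the control is ½ · (1322 - 300) · 2044 = 1044484.
With the ceiling, 833 units are sold at 127 (assume they go to the highest-value buyers). The demand price at Q = 833 is 905.5, so CS = ½ · [(1322 - 127) + (905.5 - 127)] · 833 = 821962.75.
Change in consumer surplus = 821962.75 - 1044484 = -222521.25.

-222521.25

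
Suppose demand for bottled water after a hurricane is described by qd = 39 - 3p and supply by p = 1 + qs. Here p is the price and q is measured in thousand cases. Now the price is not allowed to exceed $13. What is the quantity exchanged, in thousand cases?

9

Rearranging supply gives qs = p - 1. Equilibrium: 39 - 3p = p - 1, so 40 = 4p and p* = 10, q* = 9.
Since 13 is above p* = 10, the ceiling does not bind and the free-market outcome prevails.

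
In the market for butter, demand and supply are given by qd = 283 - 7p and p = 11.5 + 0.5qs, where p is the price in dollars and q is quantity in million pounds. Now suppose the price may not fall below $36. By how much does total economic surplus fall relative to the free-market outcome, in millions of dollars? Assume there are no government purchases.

63

Rearranging supply gives qs = 2p - 23. Setting quantity demanded equal to quantity supplied, 283 - 7p = 2p - 23, gives p* = 34 and q* = 45.
Because the floor (36) lies above the market-clearing price, it is binding.
At p = 36: qd = 283 - 7·36 = 31 and qs = 2·36 - 23 = 49.
Quantity traded falls to 31. At q = 31 the demand price is (283 - 31)/7 = 36 and the supply price is (23 + 31)/2 = 27.
Deadweight loss = ½ · (36 - 27) · (45 - 31) = ½ · 9 · 14 = 63.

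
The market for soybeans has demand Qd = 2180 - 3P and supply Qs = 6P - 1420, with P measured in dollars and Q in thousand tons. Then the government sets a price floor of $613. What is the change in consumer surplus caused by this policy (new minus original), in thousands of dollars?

-140686.5

Equilibrium: 2180 - 3P = 6P - 1420, so 3600 = 9P and P* = 400, Q* = 980.
Since 613 > 400, the floor is binding.
At P = 613: Qd = 2180 - 3·613 = 341 and Qs = 6·613 - 1420 = 2258.
Consumer surplus without the control is ½ · (2180/3 - 400) · 980 = 480200/3.
With the floor, consumers buy 341 units at 613, so CS = ½ · (2180/3 - 613) · 341 = 116281/6.
Change in consumer surplus = 116281/6 - 480200/3 = -140686.5.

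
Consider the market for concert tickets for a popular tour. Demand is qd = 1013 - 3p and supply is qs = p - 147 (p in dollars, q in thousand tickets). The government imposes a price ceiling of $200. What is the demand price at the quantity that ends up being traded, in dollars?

Equilibrium: 1013 - 3p = p - 147, so 1160 = 4p and p* = 290, q* = 143.
Since 200 < 290, the ceiling is binding.
At p = 200: qd = 1013 - 3·200 = 413 and qs = 200 - 147 = 53.
Only 53 units reach the market. On the demand curve, the marginal buyer's willingness to pay at q = 53 is (1013 - 53)/3 = 320.

320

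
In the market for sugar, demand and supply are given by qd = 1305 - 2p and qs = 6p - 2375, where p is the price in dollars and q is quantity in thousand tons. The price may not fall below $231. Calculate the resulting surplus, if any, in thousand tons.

0

Setting quantity demanded equal to quantity supplied, 1305 - 2p = 6p - 2375, gives p* = 460 and q* = 385.
Since 231 is below p* = 460, the floor does not bind and the free-market outcome prevails.
Since the control does not bind, there is no surplus.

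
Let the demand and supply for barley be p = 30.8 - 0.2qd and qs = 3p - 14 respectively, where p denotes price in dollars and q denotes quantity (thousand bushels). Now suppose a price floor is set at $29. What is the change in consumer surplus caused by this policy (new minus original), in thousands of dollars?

-232

Rearranging demand gives qd = 154 - 5p. In a free market, 154 - 5p = 3p - 14 gives the equilibrium p* = 21, q* = 49.
Since 29 > 21, the floor is binding.
At p = 29: qd = 154 - 5·29 = 9 and qs = 3·29 - 14 = 73.
Consumer surplus without the control is ½ · (30.8 - 21) · 49 = 240.1.
With the floor, consumers buy 9 units at 29, so CS = ½ · (30.8 - 29) · 9 = 8.1.
Change in consumer surplus = 8.1 - 240.1 = -232.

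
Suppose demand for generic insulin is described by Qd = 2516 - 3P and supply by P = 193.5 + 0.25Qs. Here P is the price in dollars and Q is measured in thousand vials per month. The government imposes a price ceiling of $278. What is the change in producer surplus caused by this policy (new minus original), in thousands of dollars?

Rearranging supply gives Qs = 4P - 774. In a free market, 2516 - 3P = 4P - 774 gives the equilibrium P* = 470, Q* = 1106.
Because the ceiling (278) lies below the market-clearing price, it is binding.
At P = 278: Qd = 2516 - 3·278 = 1682 and Qs = 4·278 - 774 = 338.
Producer surplus without the control is ½ · (470 - 193.5) · 1106 = 152904.5.
With the ceiling, producers sell 338 units at 278, so PS = ½ · (278 - 193.5) · 338 = 14280.5.
Change in producer surplus = 14280.5 - 152904.5 = -138624.

-138624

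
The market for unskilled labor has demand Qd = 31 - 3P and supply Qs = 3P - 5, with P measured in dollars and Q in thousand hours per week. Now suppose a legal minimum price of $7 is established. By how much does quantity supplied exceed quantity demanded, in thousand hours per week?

6

In a free market, 31 - 3P = 3P - 5 gives the equilibrium P* = 6, Q* = 13.
Because the floor (7) lies above the market-clearing price, it is binding.
At P = 7: Qd = 31 - 3·7 = 10 and Qs = 3·7 - 5 = 16.
Surplus = Qs - Qd = 16 - 10 = 6.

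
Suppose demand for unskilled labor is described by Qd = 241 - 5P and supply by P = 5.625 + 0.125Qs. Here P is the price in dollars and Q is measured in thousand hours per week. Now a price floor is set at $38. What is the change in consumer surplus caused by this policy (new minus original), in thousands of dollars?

Rearranging supply gives Qs = 8P - 45. Equilibrium: 241 - 5P = 8P - 45, so 286 = 13P and P* = 22, Q* = 131.
Because the floor (38) lies above the market-clearing price, it is binding.
At P = 38: Qd = 241 - 5·38 = 51 and Qs = 8·38 - 45 = 259.
Consumer surplus without the control is ½ · (48.2 - 22) · 131 = 1716.1.
With the floor, consumers buy 51 units at 38, so CS = ½ · (48.2 - 38) · 51 = 260.1.
Change in consumer surplus = 260.1 - 1716.1 = -1456.

-1456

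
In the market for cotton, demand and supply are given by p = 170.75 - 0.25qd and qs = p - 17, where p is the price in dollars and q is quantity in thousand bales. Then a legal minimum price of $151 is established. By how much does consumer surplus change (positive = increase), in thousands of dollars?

Rearranging demand gives qd = 683 - 4p. Setting quantity demanded equal to quantity supplied, 683 - 4p = p - 17, gives p* = 140 and q* = 123.
Because the floor (151) lies above the market-clearing price, it is binding.
At p = 151: qd = 683 - 4·151 = 79 and qs = 151 - 17 = 134.
Consumer surplus without the control is ½ · (170.75 - 140) · 123 = 1891.125.
With the floor, consumers buy 79 units at 151, so CS = ½ · (170.75 - 151) · 79 = 780.125.
Change in consumer surplus = 780.125 - 1891.125 = -1111.

-1111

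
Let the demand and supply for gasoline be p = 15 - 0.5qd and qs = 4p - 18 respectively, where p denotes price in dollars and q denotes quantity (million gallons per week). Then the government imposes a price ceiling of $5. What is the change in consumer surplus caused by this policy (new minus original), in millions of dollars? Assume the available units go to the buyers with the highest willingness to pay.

Rearranging demand gives qd = 30 - 2p. Equilibrium: 30 - 2p = 4p - 18, so 48 = 6p and p* = 8, q* = 14.
The ceiling of 5 is below the equilibrium price 8, so it binds.
At p = 5: qd = 30 - 2·5 = 20 and qs = 4·5 - 18 = 2.
Consumer surplus without the control is ½ · (15 - 8) · 14 = 49.
With the ceiling, 2 units are sold at 5 (assume they go to the highest-value buyers). The demand price at q = 2 is 14, so CS = ½ · [(15 - 5) + (14 - 5)] · 2 = 19.
Change in consumer surplus = 19 - 49 = -30.

-30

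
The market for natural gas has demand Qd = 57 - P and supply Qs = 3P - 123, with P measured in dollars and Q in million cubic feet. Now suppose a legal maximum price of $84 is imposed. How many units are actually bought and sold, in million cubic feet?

Setting quantity demanded equal to quantity supplied, 57 - P = 3P - 123, gives P* = 45 and Q* = 12.
The ceiling of 84 is above the equilibrium price 45, so it is not binding; the market clears at P* = 45, Q* = 12.

12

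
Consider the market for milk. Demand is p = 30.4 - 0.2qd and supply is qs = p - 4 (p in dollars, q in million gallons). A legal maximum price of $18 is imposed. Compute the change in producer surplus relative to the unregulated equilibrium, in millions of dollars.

Rearranging demand gives qd = 152 - 5p. Without the control the market clears where 152 - 5p = p - 4, i.e. p* = 26 and q* = 22.
Because the ceiling (18) lies below the market-clearing price, it is binding.
At p = 18: qd = 152 - 5·18 = 62 and qs = 18 - 4 = 14.
Producer surplus without the control is ½ · (26 - 4) · 22 = 242.
With the ceiling, producers sell 14 units at 18, so PS = ½ · (18 - 4) · 14 = 98.
Change in producer surplus = 98 - 242 = -144.

-144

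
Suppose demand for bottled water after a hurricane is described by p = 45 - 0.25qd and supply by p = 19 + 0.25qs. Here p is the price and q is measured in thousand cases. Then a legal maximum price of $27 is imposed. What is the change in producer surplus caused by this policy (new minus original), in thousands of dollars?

Rearranging demand gives qd = 180 - 4p; rearranging supply gives qs = 4p - 76. Equilibrium: 180 - 4p = 4p - 76, so 256 = 8p and p* = 32, q* = 52.
The ceiling of 27 is below the equilibrium price 32, so it binds.
At p = 27: qd = 180 - 4·27 = 72 and qs = 4·27 - 76 = 32.
Producer surplus without the control is ½ · (32 - 19) · 52 = 338.
With the ceiling, producers sell 32 units at 27, so PS = ½ · (27 - 19) · 32 = 128.
Change in producer surplus = 128 - 338 = -210.

-210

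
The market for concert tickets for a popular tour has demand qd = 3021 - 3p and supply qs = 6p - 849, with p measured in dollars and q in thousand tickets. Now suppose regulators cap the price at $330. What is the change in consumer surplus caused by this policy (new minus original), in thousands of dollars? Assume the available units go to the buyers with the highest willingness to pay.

53100

In a free market, 3021 - 3p = 6p - 849 gives the equilibrium p* = 430, q* = 1731.
Since 330 < 430, the ceiling is binding.
At p = 330: qd = 3021 - 3·330 = 2031 and qs = 6·330 - 849 = 1131.
Consumer surplus without the control is ½ · (1007 - 430) · 1731 = 499393.5.
With the ceiling, 1131 units are sold at 330 (assume they go to the highest-value buyers). The demand price at q = 1131 is 630, so CS = ½ · [(1007 - 330) + (630 - 330)] · 1131 = 552493.5.
Change in consumer surplus = 552493.5 - 499393.5 = 53100.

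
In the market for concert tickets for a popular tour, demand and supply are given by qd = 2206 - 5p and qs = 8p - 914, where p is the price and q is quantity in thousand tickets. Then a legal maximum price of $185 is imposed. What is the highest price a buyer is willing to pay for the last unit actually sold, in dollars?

Without the control the market clears where 2206 - 5p = 8p - 914, i.e. p* = 240 and q* = 1006.
The ceiling of 185 is below the equilibrium price 240, so it binds.
At p = 185: qd = 2206 - 5·185 = 1281 and qs = 8·185 - 914 = 566.
Only 566 units reach the market. On the demand curve, the marginal buyer's willingness to pay at q = 566 is (2206 - 566)/5 = 328.

328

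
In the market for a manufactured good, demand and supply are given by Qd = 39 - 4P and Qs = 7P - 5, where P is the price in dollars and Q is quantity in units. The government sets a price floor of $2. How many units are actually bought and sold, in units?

Equilibrium: 39 - 4P = 7P - 5, so 44 = 11P and P* = 4, Q* = 23.
The floor of 2 is below the equilibrium price 4, so it is not binding; the market clears at P* = 4, Q* = 23.

23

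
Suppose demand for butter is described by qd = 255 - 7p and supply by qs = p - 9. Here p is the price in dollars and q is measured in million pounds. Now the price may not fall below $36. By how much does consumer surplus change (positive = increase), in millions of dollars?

Equilibrium: 255 - 7p = p - 9, so 264 = 8p and p* = 33, q* = 24.
Since 36 > 33, the floor is binding.
At p = 36: qd = 255 - 7·36 = 3 and qs = 36 - 9 = 27.
Consumer surplus without the control is ½ · (255/7 - 33) · 24 = 288/7.
With the floor, consumers buy 3 units at 36, so CS = ½ · (255/7 - 36) · 3 = 9/14.
Change in consumer surplus = 9/14 - 288/7 = -40.5.

-40.5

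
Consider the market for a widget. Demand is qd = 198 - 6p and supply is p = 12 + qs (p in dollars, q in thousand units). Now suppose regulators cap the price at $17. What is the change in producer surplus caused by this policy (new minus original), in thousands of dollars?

-149.5

Rearranging supply gives qs = p - 12. In a free market, 198 - 6p = p - 12 gives the equilibrium p* = 30, q* = 18.
Since 17 < 30, the ceiling is binding.
At p = 17: qd = 198 - 6·17 = 96 and qs = 17 - 12 = 5.
Producer surplus without the control is ½ · (30 - 12) · 18 = 162.
With the ceiling, producers sell 5 units at 17, so PS = ½ · (17 - 12) · 5 = 12.5.
Change in producer surplus = 12.5 - 162 = -149.5.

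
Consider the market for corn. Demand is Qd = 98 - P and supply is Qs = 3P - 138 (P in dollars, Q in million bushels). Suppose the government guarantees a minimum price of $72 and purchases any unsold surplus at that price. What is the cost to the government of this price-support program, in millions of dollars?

Without the control the market clears where 98 - P = 3P - 138, i.e. P* = 59 and Q* = 39.
Because the floor (72) lies above the market-clearing price, it is binding.
At P = 72: Qd = 98 - 72 = 26 and Qs = 3·72 - 138 = 78.
Surplus = Qs - Qd = 52.
Government expenditure = surplus × support price = 52 × 72 = 3744.

3744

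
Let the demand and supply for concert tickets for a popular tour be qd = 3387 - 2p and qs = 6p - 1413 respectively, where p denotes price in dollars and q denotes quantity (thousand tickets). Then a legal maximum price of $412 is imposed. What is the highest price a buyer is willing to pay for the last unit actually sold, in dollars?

In a free market, 3387 - 2p = 6p - 1413 gives the equilibrium p* = 600, q* = 2187.
The ceiling of 412 is below the equilibrium price 600, so it binds.
At p = 412: qd = 3387 - 2·412 = 2563 and qs = 6·412 - 1413 = 1059.
Only 1059 units reach the market. On the demand curve, the marginal buyer's willingness to pay at q = 1059 is (3387 - 1059)/2 = 1164.

1164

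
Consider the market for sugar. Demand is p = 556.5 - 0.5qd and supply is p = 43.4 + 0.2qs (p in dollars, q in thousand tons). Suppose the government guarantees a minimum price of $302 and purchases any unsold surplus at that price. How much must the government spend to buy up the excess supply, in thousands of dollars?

236768

Rearranging demand gives qd = 1113 - 2p; rearranging supply gives qs = 5p - 217. Without the control the market clears where 1113 - 2p = 5p - 217, i.e. p* = 190 and q* = 733.
Since 302 > 190, the floor is binding.
At p = 302: qd = 1113 - 2·302 = 509 and qs = 5·302 - 217 = 1293.
Surplus = qs - qd = 784.
Government expenditure = surplus × support price = 784 × 302 = 236768.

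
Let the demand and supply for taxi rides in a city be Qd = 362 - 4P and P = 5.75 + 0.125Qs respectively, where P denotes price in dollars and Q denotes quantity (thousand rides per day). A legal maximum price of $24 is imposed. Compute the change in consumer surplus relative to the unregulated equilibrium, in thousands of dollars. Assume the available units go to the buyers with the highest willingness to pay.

Rearranging supply gives Qs = 8P - 46. Equilibrium: 362 - 4P = 8P - 46, so 408 = 12P and P* = 34, Q* = 226.
The ceiling of 24 is below the equilibrium price 34, so it binds.
At P = 24: Qd = 362 - 4·24 = 266 and Qs = 8·24 - 46 = 146.
Consumer surplus without the control is ½ · (90.5 - 34) · 226 = 6384.5.
With the ceiling, 146 units are sold at 24 (assume they go to the highest-value buyers). The demand price at Q = 146 is 54, so CS = ½ · [(90.5 - 24) + (54 - 24)] · 146 = 7044.5.
Change in consumer surplus = 7044.5 - 6384.5 = 660.

660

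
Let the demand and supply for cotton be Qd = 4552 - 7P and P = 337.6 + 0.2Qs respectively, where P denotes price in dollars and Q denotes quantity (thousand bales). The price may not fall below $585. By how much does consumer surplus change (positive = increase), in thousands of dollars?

Rearranging supply gives Qs = 5P - 1688. Equilibrium: 4552 - 7P = 5P - 1688, so 6240 = 12P and P* = 520, Q* = 912.
Since 585 > 520, the floor is binding.
At P = 585: Qd = 4552 - 7·585 = 457 and Qs = 5·585 - 1688 = 1237.
Consumer surplus without the control is ½ · (4552/7 - 520) · 912 = 415872/7.
With the floor, consumers buy 457 units at 585, so CS = ½ · (4552/7 - 585) · 457 = 208849/14.
Change in consumer surplus = 208849/14 - 415872/7 = -44492.5.

-44492.5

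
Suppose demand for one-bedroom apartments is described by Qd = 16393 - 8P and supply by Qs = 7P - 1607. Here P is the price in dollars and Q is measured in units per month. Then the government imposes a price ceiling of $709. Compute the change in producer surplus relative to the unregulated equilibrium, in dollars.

Without the control the market clears where 16393 - 8P = 7P - 1607, i.e. P* = 1200 and Q* = 6793.
Because the ceiling (709) lies below the market-clearing price, it is binding.
At P = 709: Qd = 16393 - 8·709 = 10721 and Qs = 7·709 - 1607 = 3356.
Producer surplus without the control is ½ · (1200 - 1607/7) · 6793 = 46144849/14.
With the ceiling, producers sell 3356 units at 709, so PS = ½ · (709 - 1607/7) · 3356 = 5631368/7.
Change in producer surplus = 5631368/7 - 46144849/14 = -2491579.5.

-2491579.5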